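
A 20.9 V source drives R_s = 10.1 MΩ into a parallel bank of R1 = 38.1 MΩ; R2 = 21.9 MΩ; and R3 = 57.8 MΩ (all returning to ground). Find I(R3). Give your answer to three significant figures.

I ≈ 0.190 µA

Combine the parallel branches: R_p = (1/38.1 + 1/21.9 + 1/57.8)⁻¹ = 11.21 MΩ.
V_A by voltage divider: V_A = 20.9 × 11.21/(10.1 + 11.21) = 10.99 V.
I(R3) = V_A / R3 = 10.99/57.8 = 0.1902 µA.
(Check via current divider: I_total = 0.9808 µA; share G_k/ΣG = 0.1939 → same result.)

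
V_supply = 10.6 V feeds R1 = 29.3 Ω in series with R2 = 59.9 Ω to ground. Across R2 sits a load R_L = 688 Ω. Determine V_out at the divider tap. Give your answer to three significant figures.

V_out ≈ 6.92 V

The load sits in parallel with R2, giving an effective lower resistance R2' = R2·R_L/(R2+R_L) = 55.10 Ω.
Then V_out = V_supply · R2'/(R1 + R2') = 10.6 × 55.10/84.40 = 6.920 V.
(Unloaded it would be 7.12 V; the load pulls it down.)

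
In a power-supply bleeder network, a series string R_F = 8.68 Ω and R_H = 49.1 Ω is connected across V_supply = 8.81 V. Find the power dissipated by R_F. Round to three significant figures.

ΣR = 57.78 Ω → I = 8.81/57.78 = 0.1525 A.
P = I²R = 0.02325 × 8.68 = 0.2018 W.

P ≈ 0.202 W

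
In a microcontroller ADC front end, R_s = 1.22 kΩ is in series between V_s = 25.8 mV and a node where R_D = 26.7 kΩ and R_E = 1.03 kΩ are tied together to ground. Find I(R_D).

I ≈ 0.433 µA

Equivalent of the parallel group: R_p = 0.9917 kΩ.
V_A = 25.8 × 0.9917/2.212 = 11.57 mV.
I(R_D) = V_A / R_D = 11.57/26.7 = 0.4333 µA.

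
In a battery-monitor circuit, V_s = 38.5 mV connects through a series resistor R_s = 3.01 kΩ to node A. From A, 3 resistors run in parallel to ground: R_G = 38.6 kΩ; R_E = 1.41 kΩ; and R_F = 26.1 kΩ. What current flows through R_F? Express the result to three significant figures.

Parallel bank: R_p = 1/(1/38.6 + 1/1.41 + 1/26.1) = 1.293 kΩ.
V_A by voltage divider: V_A = 38.5 × 1.293/(3.01 + 1.293) = 11.57 mV.
Branch current I = V_A/R_F = 11.57/26.1 = 0.4432 µA.
(Equivalently: I_total = 8.947 µA, then current-divider fraction G_k/ΣG = 0.04954.)

I ≈ 0.443 µA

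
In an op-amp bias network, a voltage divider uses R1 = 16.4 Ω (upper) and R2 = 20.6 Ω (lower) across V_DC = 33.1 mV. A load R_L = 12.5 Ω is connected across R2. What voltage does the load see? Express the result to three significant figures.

V_out ≈ 10.6 mV

First combine the lower leg with the load: R2 ‖ R_L = 7.779 Ω.
Voltage divider with the loaded lower leg: V_out = 33.1 × 7.779/(16.4 + 7.779) = 33.1 × 0.3217 = 10.65 mV.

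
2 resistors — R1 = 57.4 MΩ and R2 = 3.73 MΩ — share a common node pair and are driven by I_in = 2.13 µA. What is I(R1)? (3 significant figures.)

For two parallel branches, I_k = I_in · (other R)/(sum of R).
So I = 2.13 × 3.73/61.13 = 0.1300 µA.

I ≈ 0.130 µA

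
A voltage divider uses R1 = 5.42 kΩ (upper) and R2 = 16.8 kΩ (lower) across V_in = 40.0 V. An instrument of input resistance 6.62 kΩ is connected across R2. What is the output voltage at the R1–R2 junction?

R2 ‖ R_L = (16.8 × 6.62)/(16.8 + 6.62) = 4.749 kΩ.
Now apply the divider: V_out = 40.0 × 0.4670 = 18.68 V.
(Unloaded it would be 30.2 V; the load pulls it down.)

V_out ≈ 18.7 V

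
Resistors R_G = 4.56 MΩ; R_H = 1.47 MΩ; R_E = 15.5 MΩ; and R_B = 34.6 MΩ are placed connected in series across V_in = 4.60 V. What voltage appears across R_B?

V ≈ 2.84 V

Series total: ΣR = 4.56 + 1.47 + 15.5 + 34.6 = 56.13 MΩ.
By the voltage-divider rule, V = 4.60 × 34.60/56.13 = 2.836 V.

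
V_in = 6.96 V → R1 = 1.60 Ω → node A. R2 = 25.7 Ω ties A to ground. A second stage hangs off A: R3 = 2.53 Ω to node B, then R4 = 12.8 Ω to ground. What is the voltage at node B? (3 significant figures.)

The second stage (R3 + R4 = 15.33 Ω) loads node A in parallel with R2.
Effective lower resistance at A: R2 ‖ 15.33 = 9.602 Ω.
First divider: V_A = V_in · 9.602/(1.60 + 9.602) = 5.966 V.
V_B = V_A × 0.8350 = 4.981 V.

V_B ≈ 4.98 V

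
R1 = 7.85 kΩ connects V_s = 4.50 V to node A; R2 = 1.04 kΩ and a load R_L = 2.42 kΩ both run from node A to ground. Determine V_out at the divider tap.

The load sits in parallel with R2, giving an effective lower resistance R2' = R2·R_L/(R2+R_L) = 0.7274 kΩ.
Then V_out = V_s · R2'/(R1 + R2') = 4.50 × 0.7274/8.577 = 0.3816 V.

V_out ≈ 0.382 V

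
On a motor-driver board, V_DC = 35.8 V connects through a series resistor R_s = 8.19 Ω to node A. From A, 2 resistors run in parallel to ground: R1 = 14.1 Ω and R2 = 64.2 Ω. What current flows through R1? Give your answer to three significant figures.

Parallel bank: R_p = 1/(1/14.1 + 1/64.2) = 11.56 Ω.
V_A by voltage divider: V_A = 35.8 × 11.56/(8.19 + 11.56) = 20.96 V.
Branch current I = V_A/R1 = 20.96/14.1 = 1.486 A.

I ≈ 1.49 A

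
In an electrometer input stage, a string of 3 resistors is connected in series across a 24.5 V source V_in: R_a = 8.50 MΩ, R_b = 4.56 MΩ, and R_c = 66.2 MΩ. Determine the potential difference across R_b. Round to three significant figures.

V ≈ 1.41 V

ΣR = 8.50 + 4.56 + 66.2 = 79.26 MΩ.
Voltage divider: V = V_in · (4.560 / 79.26) = 24.5 × 0.05753 = 1.410 V.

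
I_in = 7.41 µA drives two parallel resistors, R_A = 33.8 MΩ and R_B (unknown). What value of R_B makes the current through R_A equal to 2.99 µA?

R_B ≈ 22.9 MΩ

Two-branch current divider: I_A = I_in · R_B/(R_A + R_B).
With f = 0.4035, R_B = R_A · f/(1−f) = 33.8 × 0.6765 = 22.86 MΩ.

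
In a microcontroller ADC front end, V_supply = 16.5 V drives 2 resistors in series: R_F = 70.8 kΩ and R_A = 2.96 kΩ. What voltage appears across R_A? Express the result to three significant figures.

ΣR = 70.8 + 2.96 = 73.76 kΩ.
Voltage divider: V = V_supply · (2.960 / 73.76) = 16.5 × 0.04013 = 0.6621 V.

V ≈ 0.662 V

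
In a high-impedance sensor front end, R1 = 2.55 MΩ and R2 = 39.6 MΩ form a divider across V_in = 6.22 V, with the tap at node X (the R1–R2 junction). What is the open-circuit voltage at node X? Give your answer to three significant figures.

V_th ≈ 5.84 V

With X open, the divider is unloaded: V_th = 6.22 × 39.6/42.15 = 5.844 V.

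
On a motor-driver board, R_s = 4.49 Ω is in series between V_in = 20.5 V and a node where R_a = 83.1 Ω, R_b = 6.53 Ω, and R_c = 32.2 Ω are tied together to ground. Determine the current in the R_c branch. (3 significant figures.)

I ≈ 0.338 A

Parallel bank: R_p = 1/(1/83.1 + 1/6.53 + 1/32.2) = 5.096 Ω.
Node voltage V_A = V_in · R_p/(R_s + R_p) = 20.5 × 0.5316 = 10.90 V.
Branch current I = V_A/R_c = 10.90/32.2 = 0.3384 A.
(Equivalently: I_total = 2.139 A, then current-divider fraction G_k/ΣG = 0.1583.)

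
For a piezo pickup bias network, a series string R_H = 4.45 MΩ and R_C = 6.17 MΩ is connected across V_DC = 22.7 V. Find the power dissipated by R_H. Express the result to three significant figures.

P ≈ 20.3 µW

Series current I = V_DC/ΣR = 22.7/10.62 = 2.137 µA.
P = I²R = 4.569 × 4.45 = 20.33 µW.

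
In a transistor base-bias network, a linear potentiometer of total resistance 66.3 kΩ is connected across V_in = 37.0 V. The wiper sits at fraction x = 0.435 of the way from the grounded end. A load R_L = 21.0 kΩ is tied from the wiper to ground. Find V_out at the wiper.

Lower segment x·R_p = 28.84 kΩ; upper segment (1−x)·R_p = 37.46 kΩ.
R_L loads the lower segment: effective lower R = 12.15 kΩ.
Loaded-divider output: V_out = 37.0 × 0.2449 = 9.063 V.

V_out ≈ 9.06 V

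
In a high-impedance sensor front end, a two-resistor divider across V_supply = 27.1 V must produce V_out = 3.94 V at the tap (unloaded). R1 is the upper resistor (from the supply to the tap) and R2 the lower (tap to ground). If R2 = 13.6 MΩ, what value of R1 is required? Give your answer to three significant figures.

The divider ratio is R2/(R1+R2) = 3.94/27.1 = 0.1454.
So R1 = R2 · (V_supply/V_out − 1) = 13.6 × (27.1/3.94 − 1) = 13.6 × 5.878 = 79.94 MΩ.

R1 ≈ 79.9 MΩ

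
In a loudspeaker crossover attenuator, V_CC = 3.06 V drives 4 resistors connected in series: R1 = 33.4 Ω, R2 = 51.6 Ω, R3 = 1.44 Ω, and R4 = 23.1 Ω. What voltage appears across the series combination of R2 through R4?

V ≈ 2.13 V

ΣR = 33.4 + 51.6 + 1.44 + 23.1 = 109.5 Ω.
R_{R2..R4} = 51.6 + 1.44 + 23.1 = 76.14 Ω.
V = V_CC · R/ΣR = 3.06 × 0.6951 = 2.127 V.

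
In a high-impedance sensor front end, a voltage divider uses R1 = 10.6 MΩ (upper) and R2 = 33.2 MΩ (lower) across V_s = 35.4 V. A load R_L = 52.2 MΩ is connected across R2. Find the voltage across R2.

First combine the lower leg with the load: R2 ‖ R_L = 20.29 MΩ.
Voltage divider with the loaded lower leg: V_out = 35.4 × 20.29/(10.6 + 20.29) = 35.4 × 0.6569 = 23.25 V.
(Unloaded it would be 26.8 V; the load pulls it down.)

V_out ≈ 23.3 V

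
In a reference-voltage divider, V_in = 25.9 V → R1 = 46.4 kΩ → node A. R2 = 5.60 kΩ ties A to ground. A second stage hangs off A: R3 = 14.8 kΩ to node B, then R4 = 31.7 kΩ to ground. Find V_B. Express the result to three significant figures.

Looking into the second stage from A: R3 + R4 = 46.50 kΩ appears in parallel with R2.
R2 ‖ (R3+R4) = 4.998 kΩ.
So V_A = 25.9 × 0.09724 = 2.519 V.
V_B = V_A × 0.6817 = 1.717 V.

V_B ≈ 1.72 V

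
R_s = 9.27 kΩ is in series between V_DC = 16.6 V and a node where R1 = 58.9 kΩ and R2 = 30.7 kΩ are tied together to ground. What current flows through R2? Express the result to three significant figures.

I ≈ 0.371 mA

Combine the parallel branches: R_p = (1/58.9 + 1/30.7)⁻¹ = 20.18 kΩ.
Node voltage V_A = V_DC · R_p/(R_s + R_p) = 16.6 × 0.6852 = 11.38 V.
Branch current I = V_A/R2 = 11.38/30.7 = 0.3705 mA.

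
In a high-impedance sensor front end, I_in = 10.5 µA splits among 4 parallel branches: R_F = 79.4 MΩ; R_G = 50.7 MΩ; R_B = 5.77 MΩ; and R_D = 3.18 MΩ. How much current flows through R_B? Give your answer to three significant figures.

I ≈ 3.50 µA

ΣG = 1/79.4 + 1/50.7 + 1/5.77 + 1/3.18 = 0.5201.
R_B takes the fraction G_k/ΣG = 0.1733/0.5201 = 0.3332, so I = 10.5 × 0.3332 = 3.499 µA.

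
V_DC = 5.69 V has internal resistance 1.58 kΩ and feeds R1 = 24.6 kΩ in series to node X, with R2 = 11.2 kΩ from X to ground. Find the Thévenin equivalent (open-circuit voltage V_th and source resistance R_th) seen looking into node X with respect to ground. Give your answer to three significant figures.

V_th ≈ 1.70 V, R_th ≈ 7.84 kΩ

R1' = 1.58 + 24.6 = 26.18 kΩ (source resistance + R1).
Open-circuit (no load on X): V_th = V_DC · R2/(R1' + R2) = 5.69 × 11.2/(26.18 + 11.2) = 1.705 V.
Zeroing V_DC shorts the top of R1' to ground, so R_th = R1' ‖ R2 = 7.844 kΩ.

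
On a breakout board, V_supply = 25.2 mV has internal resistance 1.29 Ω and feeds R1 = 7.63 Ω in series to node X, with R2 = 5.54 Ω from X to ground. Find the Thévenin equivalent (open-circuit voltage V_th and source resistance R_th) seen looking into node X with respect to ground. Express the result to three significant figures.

R1' = 1.29 + 7.63 = 8.920 Ω (source resistance + R1).
With X open, the divider is unloaded: V_th = 25.2 × 5.54/14.46 = 9.655 mV.
Looking into X with the source shorted: R_th = R1'·R2/(R1'+R2) = 8.920 × 5.54/14.46 = 3.417 Ω.

V_th ≈ 9.65 mV, R_th ≈ 3.42 Ω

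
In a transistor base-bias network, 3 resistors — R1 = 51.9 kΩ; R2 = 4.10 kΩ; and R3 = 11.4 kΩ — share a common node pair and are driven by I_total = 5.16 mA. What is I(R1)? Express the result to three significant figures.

ΣG = 1/51.9 + 1/4.10 + 1/11.4 = 0.3509.
Current divider: I(R1) = I_total · G_k/ΣG = 5.16 × (0.01927/0.3509) = 5.16 × 0.05491 = 0.2833 mA.

I ≈ 0.283 mA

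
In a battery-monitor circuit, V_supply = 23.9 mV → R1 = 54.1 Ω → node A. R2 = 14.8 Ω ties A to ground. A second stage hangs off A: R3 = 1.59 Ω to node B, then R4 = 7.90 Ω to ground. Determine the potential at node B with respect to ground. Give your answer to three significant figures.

V_B ≈ 1.92 mV

The second stage (R3 + R4 = 9.490 Ω) loads node A in parallel with R2.
Effective lower resistance at A: R2 ‖ 9.490 = 5.782 Ω.
V_A = 23.9 × 5.782/(54.1 + 5.782) = 2.308 mV.
Then the unloaded second divider: V_B = V_A × R4/(R3+R4) = 2.308 × 0.8325 = 1.921 mV.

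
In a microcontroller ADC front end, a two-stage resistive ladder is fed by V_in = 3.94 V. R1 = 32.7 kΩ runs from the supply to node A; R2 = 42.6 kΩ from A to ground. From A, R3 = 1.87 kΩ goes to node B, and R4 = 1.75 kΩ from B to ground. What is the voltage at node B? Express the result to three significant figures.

V_B ≈ 0.176 V

Looking into the second stage from A: R3 + R4 = 3.620 kΩ appears in parallel with R2.
R2 ‖ (R3+R4) = 3.336 kΩ.
First divider: V_A = V_in · 3.336/(32.7 + 3.336) = 0.3648 V.
V_B = V_A × 0.4834 = 0.1763 V.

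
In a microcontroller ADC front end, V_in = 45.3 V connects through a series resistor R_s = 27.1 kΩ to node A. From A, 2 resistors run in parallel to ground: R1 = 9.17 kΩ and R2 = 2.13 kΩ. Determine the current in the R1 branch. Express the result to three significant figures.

I ≈ 0.296 mA

Parallel bank: R_p = 1/(1/9.17 + 1/2.13) = 1.729 kΩ.
Node voltage V_A = V_in · R_p/(R_s + R_p) = 45.3 × 0.05996 = 2.716 V.
Branch current I = V_A/R1 = 2.716/9.17 = 0.2962 mA.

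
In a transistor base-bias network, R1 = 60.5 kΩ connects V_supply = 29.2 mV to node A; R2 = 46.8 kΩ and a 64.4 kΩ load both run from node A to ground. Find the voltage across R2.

R2 ‖ R_L = (46.8 × 64.4)/(46.8 + 64.4) = 27.10 kΩ.
Now apply the divider: V_out = 29.2 × 0.3094 = 9.034 mV.

V_out ≈ 9.03 mV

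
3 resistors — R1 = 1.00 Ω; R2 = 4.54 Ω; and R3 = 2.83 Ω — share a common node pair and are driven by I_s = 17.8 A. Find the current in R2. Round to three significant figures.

I ≈ 2.49 A

Total conductance ΣG = 1/1.00 + 1/4.54 + 1/2.83 = 1.574 (units of 1/Ω).
Current divider: I(R2) = I_s · G_k/ΣG = 17.8 × (0.2203/1.574) = 17.8 × 0.1400 = 2.492 A.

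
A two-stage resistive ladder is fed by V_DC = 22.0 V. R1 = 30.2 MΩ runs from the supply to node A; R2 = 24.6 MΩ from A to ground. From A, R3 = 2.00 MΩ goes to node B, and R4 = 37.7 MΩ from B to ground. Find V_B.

The second stage (R3 + R4 = 39.70 MΩ) loads node A in parallel with R2.
Effective lower resistance at A: R2 ‖ 39.70 = 15.19 MΩ.
So V_A = 22.0 × 0.3346 = 7.362 V.
V_B = V_A × 0.9496 = 6.991 V.

V_B ≈ 6.99 V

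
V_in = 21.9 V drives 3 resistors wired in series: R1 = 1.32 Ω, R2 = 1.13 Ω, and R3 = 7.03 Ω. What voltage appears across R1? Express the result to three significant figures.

ΣR = 1.32 + 1.13 + 7.03 = 9.480 Ω.
By the voltage-divider rule, V = 21.9 × 1.320/9.480 = 3.049 V.

V ≈ 3.05 V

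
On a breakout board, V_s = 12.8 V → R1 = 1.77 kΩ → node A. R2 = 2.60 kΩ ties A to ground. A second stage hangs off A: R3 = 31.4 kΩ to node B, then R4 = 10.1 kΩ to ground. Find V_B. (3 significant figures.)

V_B ≈ 1.81 V

Looking into the second stage from A: R3 + R4 = 41.50 kΩ appears in parallel with R2.
Effective lower resistance at A: R2 ‖ 41.50 = 2.447 kΩ.
V_A = 12.8 × 2.447/(1.77 + 2.447) = 7.427 V.
Stage 2 is unloaded, so V_B = V_A · R4/(R3+R4) = 7.427 × 10.1/41.50 = 1.808 V.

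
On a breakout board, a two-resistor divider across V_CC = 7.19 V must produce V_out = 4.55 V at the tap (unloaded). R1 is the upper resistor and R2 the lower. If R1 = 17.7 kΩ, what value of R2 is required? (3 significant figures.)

The divider ratio is R2/(R1+R2) = 4.55/7.19 = 0.6328.
So R2 = R1 · V_out/(V_CC − V_out) = 17.7 × 4.55/(7.19 − 4.55) = 17.7 × 1.723 = 30.51 kΩ.

R2 ≈ 30.5 kΩ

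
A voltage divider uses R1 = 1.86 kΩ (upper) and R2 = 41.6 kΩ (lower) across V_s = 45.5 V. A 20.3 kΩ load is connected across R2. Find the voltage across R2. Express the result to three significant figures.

V_out ≈ 40.0 V

R2 ‖ R_L = (41.6 × 20.3)/(41.6 + 20.3) = 13.64 kΩ.
Now apply the divider: V_out = 45.5 × 0.8800 = 40.04 V.
(Unloaded it would be 43.6 V; the load pulls it down.)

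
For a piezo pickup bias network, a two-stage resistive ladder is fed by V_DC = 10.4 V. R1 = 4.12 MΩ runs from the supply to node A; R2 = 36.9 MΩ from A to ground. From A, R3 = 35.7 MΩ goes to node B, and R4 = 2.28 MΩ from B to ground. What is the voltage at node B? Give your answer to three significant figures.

Looking into the second stage from A: R3 + R4 = 37.98 MΩ appears in parallel with R2.
R2 ‖ (R3+R4) = 18.72 MΩ.
So V_A = 10.4 × 0.8196 = 8.524 V.
Stage 2 is unloaded, so V_B = V_A · R4/(R3+R4) = 8.524 × 2.28/37.98 = 0.5117 V.

V_B ≈ 0.512 V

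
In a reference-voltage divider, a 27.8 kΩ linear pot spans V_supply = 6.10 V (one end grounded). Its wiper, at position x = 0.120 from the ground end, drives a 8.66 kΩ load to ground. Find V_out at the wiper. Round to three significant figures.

Lower segment x·R_p = 3.336 kΩ; upper segment (1−x)·R_p = 24.46 kΩ.
R_L loads the lower segment: effective lower R = 2.408 kΩ.
V_out = 6.10 × 2.408/(24.46 + 2.408) = 0.5467 V.

V_out ≈ 0.547 V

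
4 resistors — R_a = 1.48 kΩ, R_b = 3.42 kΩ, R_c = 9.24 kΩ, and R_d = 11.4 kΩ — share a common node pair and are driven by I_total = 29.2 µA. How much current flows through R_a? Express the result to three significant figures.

Conductances: ΣG = 1/1.48 + 1/3.42 + 1/9.24 + 1/11.4 = 1.164 (1/kΩ).
R_a takes the fraction G_k/ΣG = 0.6757/1.164 = 0.5805, so I = 29.2 × 0.5805 = 16.95 µA.

I ≈ 16.9 µA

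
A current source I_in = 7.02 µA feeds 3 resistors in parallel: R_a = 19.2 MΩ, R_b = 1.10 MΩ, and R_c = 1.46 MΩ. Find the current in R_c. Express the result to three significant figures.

ΣG = 1/19.2 + 1/1.10 + 1/1.46 = 1.646.
By the current-divider rule, I = I_in · G_k/ΣG = 7.02 × 0.4161 = 2.921 µA.

I ≈ 2.92 µA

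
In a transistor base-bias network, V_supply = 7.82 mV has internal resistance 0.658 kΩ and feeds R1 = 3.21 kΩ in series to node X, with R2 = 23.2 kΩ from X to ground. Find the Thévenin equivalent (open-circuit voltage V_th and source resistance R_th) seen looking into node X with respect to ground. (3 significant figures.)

R1' = 0.658 + 3.21 = 3.868 kΩ (source resistance + R1).
With X open, the divider is unloaded: V_th = 7.82 × 23.2/27.07 = 6.703 mV.
Zeroing V_supply shorts the top of R1' to ground, so R_th = R1' ‖ R2 = 3.315 kΩ.

V_th ≈ 6.70 mV, R_th ≈ 3.32 kΩ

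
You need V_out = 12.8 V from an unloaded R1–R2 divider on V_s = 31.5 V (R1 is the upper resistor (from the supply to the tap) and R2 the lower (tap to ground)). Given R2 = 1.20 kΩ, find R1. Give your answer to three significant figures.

R1 ≈ 1.75 kΩ

Required fraction k = V_out/V_s = 0.4063.
So R1 = R2 · (V_s/V_out − 1) = 1.20 × (31.5/12.8 − 1) = 1.20 × 1.461 = 1.753 kΩ.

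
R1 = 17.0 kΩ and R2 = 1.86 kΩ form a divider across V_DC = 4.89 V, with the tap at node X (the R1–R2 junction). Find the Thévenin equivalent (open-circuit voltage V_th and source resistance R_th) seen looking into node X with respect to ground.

V_th ≈ 0.482 V, R_th ≈ 1.68 kΩ

Open-circuit (no load on X): V_th = V_DC · R2/(R1 + R2) = 4.89 × 1.86/(17.00 + 1.86) = 0.4823 V.
Zeroing V_DC shorts the top of R1 to ground, so R_th = R1 ‖ R2 = 1.677 kΩ.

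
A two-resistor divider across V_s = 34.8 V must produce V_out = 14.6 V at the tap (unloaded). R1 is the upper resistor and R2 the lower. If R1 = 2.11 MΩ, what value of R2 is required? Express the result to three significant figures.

Required fraction k = V_out/V_s = 0.4195.
R2 = R1 · 0.4195/(1 − 0.4195) = 1.525 MΩ.

R2 ≈ 1.53 MΩ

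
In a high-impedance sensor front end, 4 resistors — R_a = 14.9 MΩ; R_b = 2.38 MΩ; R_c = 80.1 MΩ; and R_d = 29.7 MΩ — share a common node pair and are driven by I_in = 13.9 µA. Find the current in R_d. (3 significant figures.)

I ≈ 0.877 µA

Conductances: ΣG = 1/14.9 + 1/2.38 + 1/80.1 + 1/29.7 = 0.5334 (1/MΩ).
By the current-divider rule, I = I_in · G_k/ΣG = 13.9 × 0.06312 = 0.8774 µA.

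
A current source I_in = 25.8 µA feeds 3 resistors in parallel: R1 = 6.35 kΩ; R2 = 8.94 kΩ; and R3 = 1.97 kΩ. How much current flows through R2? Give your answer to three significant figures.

ΣG = 1/6.35 + 1/8.94 + 1/1.97 = 0.7770.
By the current-divider rule, I = I_in · G_k/ΣG = 25.8 × 0.1440 = 3.714 µA.

I ≈ 3.71 µA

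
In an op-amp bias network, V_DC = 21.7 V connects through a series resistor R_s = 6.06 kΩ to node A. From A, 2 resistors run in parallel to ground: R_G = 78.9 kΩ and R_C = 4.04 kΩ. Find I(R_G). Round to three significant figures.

Combine the parallel branches: R_p = (1/78.9 + 1/4.04)⁻¹ = 3.843 kΩ.
V_A by voltage divider: V_A = 21.7 × 3.843/(6.06 + 3.843) = 8.421 V.
I(R_G) = V_A / R_G = 8.421/78.9 = 0.1067 mA.
(Check via current divider: I_total = 2.191 mA; share G_k/ΣG = 0.04871 → same result.)

I ≈ 0.107 mA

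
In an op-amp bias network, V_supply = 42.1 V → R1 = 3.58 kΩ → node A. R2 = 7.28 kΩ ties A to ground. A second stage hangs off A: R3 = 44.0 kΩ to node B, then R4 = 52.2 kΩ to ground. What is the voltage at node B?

V_B ≈ 14.9 V

The second stage (R3 + R4 = 96.20 kΩ) loads node A in parallel with R2.
R2 ‖ (R3+R4) = 6.768 kΩ.
First divider: V_A = V_supply · 6.768/(3.58 + 6.768) = 27.53 V.
V_B = V_A × 0.5426 = 14.94 V.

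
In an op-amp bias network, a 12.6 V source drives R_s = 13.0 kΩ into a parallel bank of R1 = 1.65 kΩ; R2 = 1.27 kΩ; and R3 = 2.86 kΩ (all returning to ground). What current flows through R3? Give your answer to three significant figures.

I ≈ 0.186 mA

Combine the parallel branches: R_p = (1/1.65 + 1/1.27 + 1/2.86)⁻¹ = 0.5737 kΩ.
Node voltage V_A = V_DC · R_p/(R_s + R_p) = 12.6 × 0.04226 = 0.5325 V.
Branch current I = V_A/R3 = 0.5325/2.86 = 0.1862 mA.
(Equivalently: I_total = 0.9283 mA, then current-divider fraction G_k/ΣG = 0.2006.)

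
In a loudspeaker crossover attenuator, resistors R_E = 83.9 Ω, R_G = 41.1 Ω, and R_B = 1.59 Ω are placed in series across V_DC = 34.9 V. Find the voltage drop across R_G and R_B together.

V ≈ 11.8 V

Series total: ΣR = 83.9 + 41.1 + 1.59 = 126.6 Ω.
R_{R_G..R_B} = 41.1 + 1.59 = 42.69 Ω.
Voltage divider: V = V_DC · (42.69 / 126.6) = 34.9 × 0.3372 = 11.77 V.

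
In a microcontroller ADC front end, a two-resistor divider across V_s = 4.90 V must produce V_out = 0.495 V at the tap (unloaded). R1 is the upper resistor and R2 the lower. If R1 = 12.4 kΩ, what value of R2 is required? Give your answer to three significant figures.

R2 ≈ 1.39 kΩ

V_out/V_s = R2/(R1+R2) = 0.1010.
Rearranging, R2 = R1·k/(1−k) = 12.4 × 0.1124 = 1.393 kΩ.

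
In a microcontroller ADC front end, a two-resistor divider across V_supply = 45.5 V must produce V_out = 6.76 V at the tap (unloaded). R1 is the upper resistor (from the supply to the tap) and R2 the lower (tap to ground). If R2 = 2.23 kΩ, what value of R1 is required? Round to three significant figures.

R1 ≈ 12.8 kΩ

The divider ratio is R2/(R1+R2) = 6.76/45.5 = 0.1486.
Rearranging, R1 = R2·(1−k)/k = 2.23 × 5.731 = 12.78 kΩ.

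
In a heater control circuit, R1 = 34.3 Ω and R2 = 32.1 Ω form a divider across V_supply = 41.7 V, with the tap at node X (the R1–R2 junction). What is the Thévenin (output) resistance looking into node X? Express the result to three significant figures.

R_th ≈ 16.6 Ω

Looking into X with the source shorted: R_th = R1·R2/(R1+R2) = 34.30 × 32.1/66.40 = 16.58 Ω.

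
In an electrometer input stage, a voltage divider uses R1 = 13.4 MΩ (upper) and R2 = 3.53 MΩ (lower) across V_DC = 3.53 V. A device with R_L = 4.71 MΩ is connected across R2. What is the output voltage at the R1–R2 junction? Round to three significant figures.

The load sits in parallel with R2, giving an effective lower resistance R2' = R2·R_L/(R2+R_L) = 2.018 MΩ.
Now apply the divider: V_out = 3.53 × 0.1309 = 0.4620 V.

V_out ≈ 0.462 V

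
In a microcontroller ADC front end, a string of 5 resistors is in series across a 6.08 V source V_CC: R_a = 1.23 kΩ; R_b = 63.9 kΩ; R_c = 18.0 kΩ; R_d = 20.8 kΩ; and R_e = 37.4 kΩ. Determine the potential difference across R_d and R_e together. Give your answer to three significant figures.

Total series resistance ΣR = 1.23 + 63.9 + 18.0 + 20.8 + 37.4 = 141.3 kΩ.
R_{R_d..R_e} = 20.8 + 37.4 = 58.20 kΩ.
Voltage divider: V = V_CC · (58.20 / 141.3) = 6.08 × 0.4118 = 2.504 V.

V ≈ 2.50 V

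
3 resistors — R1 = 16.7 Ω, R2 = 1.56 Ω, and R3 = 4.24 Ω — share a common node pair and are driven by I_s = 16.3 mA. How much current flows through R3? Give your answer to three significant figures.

Total conductance ΣG = 1/16.7 + 1/1.56 + 1/4.24 = 0.9368 (units of 1/Ω).
Current divider: I(R3) = I_s · G_k/ΣG = 16.3 × (0.2358/0.9368) = 16.3 × 0.2518 = 4.104 mA.

I ≈ 4.10 mA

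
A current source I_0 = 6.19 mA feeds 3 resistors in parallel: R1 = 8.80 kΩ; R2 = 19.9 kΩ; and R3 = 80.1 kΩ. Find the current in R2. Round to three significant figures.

Conductances: ΣG = 1/8.80 + 1/19.9 + 1/80.1 = 0.1764 (1/kΩ).
R2 takes the fraction G_k/ΣG = 0.05025/0.1764 = 0.2849, so I = 6.19 × 0.2849 = 1.764 mA.

I ≈ 1.76 mA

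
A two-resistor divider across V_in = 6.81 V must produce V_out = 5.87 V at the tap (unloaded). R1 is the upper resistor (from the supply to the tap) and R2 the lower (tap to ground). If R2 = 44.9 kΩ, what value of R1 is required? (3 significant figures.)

V_out/V_in = R2/(R1+R2) = 0.8620.
Rearranging, R1 = R2·(1−k)/k = 44.9 × 0.1601 = 7.190 kΩ.

R1 ≈ 7.19 kΩ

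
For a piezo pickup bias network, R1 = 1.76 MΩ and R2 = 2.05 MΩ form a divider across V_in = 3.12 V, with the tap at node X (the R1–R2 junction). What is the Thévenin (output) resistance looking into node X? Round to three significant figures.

R_th ≈ 0.947 MΩ

With V_in suppressed (replaced by a short), R_th = R1 ‖ R2 = (1.760 × 2.05)/(1.760 + 2.05) = 0.9470 MΩ.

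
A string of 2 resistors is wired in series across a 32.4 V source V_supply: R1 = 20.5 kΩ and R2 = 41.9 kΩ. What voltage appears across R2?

Series total: ΣR = 20.5 + 41.9 = 62.40 kΩ.
Voltage divider: V = V_supply · (41.90 / 62.40) = 32.4 × 0.6715 = 21.76 V.

V ≈ 21.8 V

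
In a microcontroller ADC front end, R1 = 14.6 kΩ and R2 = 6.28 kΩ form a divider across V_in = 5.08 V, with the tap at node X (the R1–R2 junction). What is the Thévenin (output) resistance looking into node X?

Zeroing V_in shorts the top of R1 to ground, so R_th = R1 ‖ R2 = 4.391 kΩ.

R_th ≈ 4.39 kΩ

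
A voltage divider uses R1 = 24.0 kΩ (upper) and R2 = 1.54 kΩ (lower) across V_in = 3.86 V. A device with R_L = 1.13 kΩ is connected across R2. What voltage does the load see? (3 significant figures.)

V_out ≈ 0.102 V

R2 ‖ R_L = (1.54 × 1.13)/(1.54 + 1.13) = 0.6518 kΩ.
Voltage divider with the loaded lower leg: V_out = 3.86 × 0.6518/(24.0 + 0.6518) = 3.86 × 0.02644 = 0.1021 V.
(Unloaded it would be 0.233 V; the load pulls it down.)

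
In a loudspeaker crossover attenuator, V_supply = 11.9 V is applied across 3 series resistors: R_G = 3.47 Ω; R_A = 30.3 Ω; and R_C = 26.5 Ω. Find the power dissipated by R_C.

Series current I = V_supply/ΣR = 11.9/60.27 = 0.1974 A.
P = I²R = 0.03898 × 26.5 = 1.033 W.

P ≈ 1.03 W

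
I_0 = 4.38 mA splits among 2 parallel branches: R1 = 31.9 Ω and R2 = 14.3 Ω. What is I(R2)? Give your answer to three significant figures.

I ≈ 3.02 mA

With just two branches, the current splits inversely with resistance.
I(R2) = 4.38 × 31.9/(31.9 + 14.3) = 4.38 × 0.6905 = 3.024 mA.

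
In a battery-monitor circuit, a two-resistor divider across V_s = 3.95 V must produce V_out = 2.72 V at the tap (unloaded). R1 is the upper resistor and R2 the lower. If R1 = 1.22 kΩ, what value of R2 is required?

The divider ratio is R2/(R1+R2) = 2.72/3.95 = 0.6886.
So R2 = R1 · V_out/(V_s − V_out) = 1.22 × 2.72/(3.95 − 2.72) = 1.22 × 2.211 = 2.698 kΩ.

R2 ≈ 2.70 kΩ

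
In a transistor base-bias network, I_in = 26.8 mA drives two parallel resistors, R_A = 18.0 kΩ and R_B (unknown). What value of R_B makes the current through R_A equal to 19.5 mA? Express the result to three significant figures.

R_B ≈ 48.1 kΩ

Two-branch current divider: I_A = I_in · R_B/(R_A + R_B).
With f = 0.7276, R_B = R_A · f/(1−f) = 18.0 × 2.671 = 48.08 kΩ.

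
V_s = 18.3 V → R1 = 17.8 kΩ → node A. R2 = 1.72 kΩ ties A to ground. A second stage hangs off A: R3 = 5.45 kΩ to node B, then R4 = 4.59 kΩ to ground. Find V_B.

The second stage (R3 + R4 = 10.04 kΩ) loads node A in parallel with R2.
Effective lower resistance at A: R2 ‖ 10.04 = 1.468 kΩ.
So V_A = 18.3 × 0.07621 = 1.395 V.
V_B = V_A × 0.4572 = 0.6376 V.

V_B ≈ 0.638 V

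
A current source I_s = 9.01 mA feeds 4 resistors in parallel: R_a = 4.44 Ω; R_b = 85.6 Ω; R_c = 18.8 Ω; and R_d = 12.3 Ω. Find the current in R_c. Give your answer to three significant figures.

I ≈ 1.29 mA

ΣG = 1/4.44 + 1/85.6 + 1/18.8 + 1/12.3 = 0.3714.
By the current-divider rule, I = I_s · G_k/ΣG = 9.01 × 0.1432 = 1.290 mA.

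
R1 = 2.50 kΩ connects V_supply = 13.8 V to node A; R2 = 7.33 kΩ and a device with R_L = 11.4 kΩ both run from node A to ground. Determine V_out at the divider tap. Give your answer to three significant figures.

R2 ‖ R_L = (7.33 × 11.4)/(7.33 + 11.4) = 4.461 kΩ.
Now apply the divider: V_out = 13.8 × 0.6409 = 8.844 V.
(Unloaded it would be 10.3 V; the load pulls it down.)

V_out ≈ 8.84 V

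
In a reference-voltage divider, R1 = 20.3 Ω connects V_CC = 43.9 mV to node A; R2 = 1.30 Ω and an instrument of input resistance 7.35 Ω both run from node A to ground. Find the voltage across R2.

V_out ≈ 2.27 mV

R2 ‖ R_L = (1.30 × 7.35)/(1.30 + 7.35) = 1.105 Ω.
Then V_out = V_CC · R2'/(R1 + R2') = 43.9 × 1.105/21.40 = 2.266 mV.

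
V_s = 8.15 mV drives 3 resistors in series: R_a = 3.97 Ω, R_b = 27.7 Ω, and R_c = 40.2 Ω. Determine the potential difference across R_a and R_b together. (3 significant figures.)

Total series resistance ΣR = 3.97 + 27.7 + 40.2 = 71.87 Ω.
R_{R_a..R_b} = 3.97 + 27.7 = 31.67 Ω.
Voltage divider: V = V_s · (31.67 / 71.87) = 8.15 × 0.4407 = 3.591 mV.

V ≈ 3.59 mV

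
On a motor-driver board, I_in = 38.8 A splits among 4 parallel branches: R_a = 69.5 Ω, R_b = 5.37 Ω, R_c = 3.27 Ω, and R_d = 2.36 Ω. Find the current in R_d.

ΣG = 1/69.5 + 1/5.37 + 1/3.27 + 1/2.36 = 0.9301.
R_d takes the fraction G_k/ΣG = 0.4237/0.9301 = 0.4556, so I = 38.8 × 0.4556 = 17.68 A.

I ≈ 17.7 A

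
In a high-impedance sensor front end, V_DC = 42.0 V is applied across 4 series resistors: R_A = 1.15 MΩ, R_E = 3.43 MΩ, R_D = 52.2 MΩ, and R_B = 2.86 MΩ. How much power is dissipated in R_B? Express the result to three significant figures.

The common current is I = 42.0/59.64 = 0.7042 µA.
P = I²R = 0.4959 × 2.86 = 1.418 µW.

P ≈ 1.42 µW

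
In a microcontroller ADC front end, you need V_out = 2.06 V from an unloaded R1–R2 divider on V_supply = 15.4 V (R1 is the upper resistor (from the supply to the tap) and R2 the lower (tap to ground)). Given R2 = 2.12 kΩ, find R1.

R1 ≈ 13.7 kΩ

Required fraction k = V_out/V_supply = 0.1338.
Rearranging, R1 = R2·(1−k)/k = 2.12 × 6.476 = 13.73 kΩ.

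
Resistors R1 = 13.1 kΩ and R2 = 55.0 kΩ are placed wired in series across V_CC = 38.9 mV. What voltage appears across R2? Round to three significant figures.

V ≈ 31.4 mV

Series total: ΣR = 13.1 + 55.0 = 68.10 kΩ.
V = V_CC · R/ΣR = 38.9 × 0.8076 = 31.42 mV.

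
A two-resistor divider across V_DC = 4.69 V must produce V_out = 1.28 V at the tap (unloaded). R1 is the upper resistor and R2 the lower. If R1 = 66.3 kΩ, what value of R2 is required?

R2 ≈ 24.9 kΩ

Required fraction k = V_out/V_DC = 0.2729.
Rearranging, R2 = R1·k/(1−k) = 66.3 × 0.3754 = 24.89 kΩ.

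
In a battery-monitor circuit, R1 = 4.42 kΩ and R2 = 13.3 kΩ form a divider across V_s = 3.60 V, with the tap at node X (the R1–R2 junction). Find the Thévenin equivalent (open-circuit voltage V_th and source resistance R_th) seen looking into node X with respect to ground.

V_th is the unloaded tap voltage: V_s · R2/(R1+R2) = 3.60 × 0.7506 = 2.702 V.
With V_s suppressed (replaced by a short), R_th = R1 ‖ R2 = (4.420 × 13.3)/(4.420 + 13.3) = 3.317 kΩ.

V_th ≈ 2.70 V, R_th ≈ 3.32 kΩ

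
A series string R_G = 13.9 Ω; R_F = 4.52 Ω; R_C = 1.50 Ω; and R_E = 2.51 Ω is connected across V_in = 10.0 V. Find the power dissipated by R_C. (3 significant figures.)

ΣR = 22.43 Ω → I = 10.0/22.43 = 0.4458 A.
P = I²R = 0.1988 × 1.50 = 0.2981 W.

P ≈ 0.298 W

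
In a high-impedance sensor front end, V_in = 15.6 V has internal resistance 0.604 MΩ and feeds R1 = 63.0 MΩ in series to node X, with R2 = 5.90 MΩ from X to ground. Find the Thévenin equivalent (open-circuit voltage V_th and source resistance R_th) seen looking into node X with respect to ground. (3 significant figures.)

V_th ≈ 1.32 V, R_th ≈ 5.40 MΩ

R1' = 0.604 + 63.0 = 63.60 MΩ (source resistance + R1).
V_th is the unloaded tap voltage: V_in · R2/(R1'+R2) = 15.6 × 0.08489 = 1.324 V.
With V_in suppressed (replaced by a short), R_th = R1' ‖ R2 = (63.60 × 5.90)/(63.60 + 5.90) = 5.399 MΩ.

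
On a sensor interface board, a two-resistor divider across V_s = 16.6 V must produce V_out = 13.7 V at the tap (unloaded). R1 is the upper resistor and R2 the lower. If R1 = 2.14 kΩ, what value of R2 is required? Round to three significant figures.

R2 ≈ 10.1 kΩ

V_out/V_s = R2/(R1+R2) = 0.8253.
So R2 = R1 · V_out/(V_s − V_out) = 2.14 × 13.7/(16.6 − 13.7) = 2.14 × 4.724 = 10.11 kΩ.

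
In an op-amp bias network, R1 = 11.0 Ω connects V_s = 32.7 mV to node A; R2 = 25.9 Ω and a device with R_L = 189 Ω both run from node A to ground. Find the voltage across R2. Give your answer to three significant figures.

R2 ‖ R_L = (25.9 × 189)/(25.9 + 189) = 22.78 Ω.
Voltage divider with the loaded lower leg: V_out = 32.7 × 22.78/(11.0 + 22.78) = 32.7 × 0.6743 = 22.05 mV.

V_out ≈ 22.1 mV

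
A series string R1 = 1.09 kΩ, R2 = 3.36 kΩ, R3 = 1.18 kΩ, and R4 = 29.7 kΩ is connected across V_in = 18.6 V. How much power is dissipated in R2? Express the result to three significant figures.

P ≈ 0.931 mW

ΣR = 35.33 kΩ → I = 18.6/35.33 = 0.5265 mA.
V(R2) = I·R = 1.769 V; P = V·I = 1.769 × 0.5265 = 0.9313 mW.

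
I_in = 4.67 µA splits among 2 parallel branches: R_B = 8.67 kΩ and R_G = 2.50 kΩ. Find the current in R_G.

I ≈ 3.62 µA

With just two branches, the current splits inversely with resistance.
I(R_G) = 4.67 × 8.67/(8.67 + 2.50) = 4.67 × 0.7762 = 3.625 µA.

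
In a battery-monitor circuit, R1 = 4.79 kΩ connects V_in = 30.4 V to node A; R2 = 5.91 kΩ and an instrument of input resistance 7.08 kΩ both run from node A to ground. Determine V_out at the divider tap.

V_out ≈ 12.2 V

R2 ‖ R_L = (5.91 × 7.08)/(5.91 + 7.08) = 3.221 kΩ.
Now apply the divider: V_out = 30.4 × 0.4021 = 12.22 V.
(Unloaded it would be 16.8 V; the load pulls it down.)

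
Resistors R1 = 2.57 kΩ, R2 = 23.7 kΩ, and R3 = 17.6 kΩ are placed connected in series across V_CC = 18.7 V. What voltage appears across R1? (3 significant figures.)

ΣR = 2.57 + 23.7 + 17.6 = 43.87 kΩ.
V = V_CC · R/ΣR = 18.7 × 0.05858 = 1.095 V.

V ≈ 1.10 V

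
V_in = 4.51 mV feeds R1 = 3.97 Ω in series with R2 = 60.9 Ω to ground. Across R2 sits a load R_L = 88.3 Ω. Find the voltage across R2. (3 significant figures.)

V_out ≈ 4.06 mV

First combine the lower leg with the load: R2 ‖ R_L = 36.04 Ω.
Then V_out = V_in · R2'/(R1 + R2') = 4.51 × 36.04/40.01 = 4.063 mV.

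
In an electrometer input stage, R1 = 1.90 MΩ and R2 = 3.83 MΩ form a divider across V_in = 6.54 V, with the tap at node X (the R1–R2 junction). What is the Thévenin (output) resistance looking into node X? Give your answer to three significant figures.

Zeroing V_in shorts the top of R1 to ground, so R_th = R1 ‖ R2 = 1.270 MΩ.

R_th ≈ 1.27 MΩ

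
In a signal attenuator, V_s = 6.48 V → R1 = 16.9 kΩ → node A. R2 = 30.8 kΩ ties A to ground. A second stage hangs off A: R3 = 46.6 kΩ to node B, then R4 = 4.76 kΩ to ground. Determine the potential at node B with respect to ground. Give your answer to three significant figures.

V_B ≈ 0.320 V

The second stage (R3 + R4 = 51.36 kΩ) loads node A in parallel with R2.
Effective lower resistance at A: R2 ‖ 51.36 = 19.25 kΩ.
V_A = 6.48 × 19.25/(16.9 + 19.25) = 3.451 V.
Then the unloaded second divider: V_B = V_A × R4/(R3+R4) = 3.451 × 0.09268 = 0.3198 V.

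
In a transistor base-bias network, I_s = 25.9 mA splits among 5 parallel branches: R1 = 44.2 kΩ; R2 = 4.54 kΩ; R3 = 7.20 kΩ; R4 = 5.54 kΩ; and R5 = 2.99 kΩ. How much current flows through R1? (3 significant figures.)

I ≈ 0.653 mA

Total conductance ΣG = 1/44.2 + 1/4.54 + 1/7.20 + 1/5.54 + 1/2.99 = 0.8967 (units of 1/kΩ).
Current divider: I(R1) = I_s · G_k/ΣG = 25.9 × (0.02262/0.8967) = 25.9 × 0.02523 = 0.6535 mA.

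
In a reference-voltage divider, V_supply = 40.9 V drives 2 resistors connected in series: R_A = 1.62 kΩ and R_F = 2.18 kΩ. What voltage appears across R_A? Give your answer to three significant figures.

Series total: ΣR = 1.62 + 2.18 = 3.800 kΩ.
By the voltage-divider rule, V = 40.9 × 1.620/3.800 = 17.44 V.

V ≈ 17.4 V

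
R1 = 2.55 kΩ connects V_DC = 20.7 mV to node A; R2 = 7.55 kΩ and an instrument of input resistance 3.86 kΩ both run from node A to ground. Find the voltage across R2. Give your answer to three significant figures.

V_out ≈ 10.4 mV

The load sits in parallel with R2, giving an effective lower resistance R2' = R2·R_L/(R2+R_L) = 2.554 kΩ.
Then V_out = V_DC · R2'/(R1 + R2') = 20.7 × 2.554/5.104 = 10.36 mV.
(Unloaded it would be 15.5 mV; the load pulls it down.)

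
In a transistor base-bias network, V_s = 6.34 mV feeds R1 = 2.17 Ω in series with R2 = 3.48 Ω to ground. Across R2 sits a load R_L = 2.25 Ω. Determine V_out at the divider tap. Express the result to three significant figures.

V_out ≈ 2.45 mV

First combine the lower leg with the load: R2 ‖ R_L = 1.366 Ω.
Voltage divider with the loaded lower leg: V_out = 6.34 × 1.366/(2.17 + 1.366) = 6.34 × 0.3864 = 2.450 mV.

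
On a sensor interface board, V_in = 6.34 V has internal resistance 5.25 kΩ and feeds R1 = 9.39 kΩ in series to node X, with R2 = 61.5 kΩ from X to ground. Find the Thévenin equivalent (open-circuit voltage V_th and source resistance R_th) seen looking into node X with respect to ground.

R1' = 5.25 + 9.39 = 14.64 kΩ (source resistance + R1).
Open-circuit (no load on X): V_th = V_in · R2/(R1' + R2) = 6.34 × 61.5/(14.64 + 61.5) = 5.121 V.
Zeroing V_in shorts the top of R1' to ground, so R_th = R1' ‖ R2 = 11.83 kΩ.

V_th ≈ 5.12 V, R_th ≈ 11.8 kΩ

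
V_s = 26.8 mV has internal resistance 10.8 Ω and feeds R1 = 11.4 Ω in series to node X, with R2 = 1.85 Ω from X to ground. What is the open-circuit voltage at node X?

V_th ≈ 2.06 mV

R1' = 10.8 + 11.4 = 22.20 Ω (source resistance + R1).
With X open, the divider is unloaded: V_th = 26.8 × 1.85/24.05 = 2.062 mV.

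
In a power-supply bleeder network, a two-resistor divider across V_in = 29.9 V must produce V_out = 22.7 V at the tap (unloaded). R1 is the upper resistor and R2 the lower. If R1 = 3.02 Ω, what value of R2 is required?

Required fraction k = V_out/V_in = 0.7592.
R2 = R1 · 0.7592/(1 − 0.7592) = 9.521 Ω.

R2 ≈ 9.52 Ω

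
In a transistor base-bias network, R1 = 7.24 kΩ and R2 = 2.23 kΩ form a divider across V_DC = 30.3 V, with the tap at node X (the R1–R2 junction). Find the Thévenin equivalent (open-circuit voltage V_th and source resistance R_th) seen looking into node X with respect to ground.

V_th is the unloaded tap voltage: V_DC · R2/(R1+R2) = 30.3 × 0.2355 = 7.135 V.
With V_DC suppressed (replaced by a short), R_th = R1 ‖ R2 = (7.240 × 2.23)/(7.240 + 2.23) = 1.705 kΩ.

V_th ≈ 7.14 V, R_th ≈ 1.70 kΩ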